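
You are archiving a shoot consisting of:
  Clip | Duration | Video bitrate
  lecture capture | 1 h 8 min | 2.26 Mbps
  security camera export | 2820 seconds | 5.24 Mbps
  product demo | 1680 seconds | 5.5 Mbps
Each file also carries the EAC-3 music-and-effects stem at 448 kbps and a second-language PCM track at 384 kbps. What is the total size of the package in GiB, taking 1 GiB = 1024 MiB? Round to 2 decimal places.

4.70 GiB

Audio total: 448 + 384 = 832 kbps = 0.832 Mbps.
lecture capture: 3.092 Mbps × 4080 s = 12615.4 Mb
security camera export: 6.072 Mbps × 2820 s = 17123.0 Mb
product demo: 6.332 Mbps × 1680 s = 10637.8 Mb
Total: 40376.2 Mb = 5047.0 MB.
= 4.700 GiB.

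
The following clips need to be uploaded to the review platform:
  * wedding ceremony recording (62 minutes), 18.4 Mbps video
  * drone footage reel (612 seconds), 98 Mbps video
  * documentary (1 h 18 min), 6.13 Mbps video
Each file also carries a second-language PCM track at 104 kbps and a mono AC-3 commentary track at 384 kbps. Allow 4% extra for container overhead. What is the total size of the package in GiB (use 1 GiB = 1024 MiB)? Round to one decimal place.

19.6 GiB

Audio total: 104 + 384 = 488 kbps = 0.488 Mbps.
wedding ceremony recording: 18.888 Mbps × 3720 s × 1.04 = 73073.9 Mb
drone footage reel: 98.488 Mbps × 612 s × 1.04 = 62685.6 Mb
documentary: 6.618 Mbps × 4680 s × 1.04 = 32211.1 Mb
Total: 167970.7 Mb = 20996.3 MB.
= 19.55 GiB.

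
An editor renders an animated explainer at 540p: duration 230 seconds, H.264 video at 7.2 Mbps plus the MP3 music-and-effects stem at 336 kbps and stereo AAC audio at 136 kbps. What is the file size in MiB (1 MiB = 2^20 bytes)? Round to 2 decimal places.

210.35 MiB

Audio total: 336 + 136 = 472 kbps = 0.472 Mbps.
Total bitrate: 7.2 + 0.472 = 7.672 Mbps.
Stream data: 7.672 Mbps × 230 s = 1764.6 Mb.
1,765 Mb = 220,570,000 bytes ÷ 1,048,576 = 210.4 MiB.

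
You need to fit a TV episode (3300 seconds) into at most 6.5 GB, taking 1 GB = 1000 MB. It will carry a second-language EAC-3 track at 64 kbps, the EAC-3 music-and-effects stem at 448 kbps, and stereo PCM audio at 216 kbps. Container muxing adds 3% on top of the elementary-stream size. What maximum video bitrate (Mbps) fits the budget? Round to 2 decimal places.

Budget: 6.5 GB = 52000.0 Mb.
Stream payload after overhead: 52000.0 / 1.03 = 50485.4 Mb.
Total bitrate budget: 50485.4 Mb / 3300 s = 15.299 Mbps.
Audio total: 64 + 448 + 216 = 728 kbps = 0.728 Mbps.
Video: 15.299 − 0.728 = 14.571 Mbps.

14.57 Mbps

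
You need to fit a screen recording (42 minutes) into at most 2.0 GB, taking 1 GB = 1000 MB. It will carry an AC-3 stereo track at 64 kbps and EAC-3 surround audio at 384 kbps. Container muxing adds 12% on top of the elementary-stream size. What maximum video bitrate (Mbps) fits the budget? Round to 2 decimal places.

5.22 Mbps

Budget: 2.0 GB = 16000.0 Mb.
Stream payload after overhead: 16000.0 / 1.12 = 14285.7 Mb.
42 min = 2520 s
Total bitrate budget: 14285.7 Mb / 2520 s = 5.669 Mbps.
Audio total: 64 + 384 = 448 kbps = 0.448 Mbps.
Video: 5.669 − 0.448 = 5.221 Mbps.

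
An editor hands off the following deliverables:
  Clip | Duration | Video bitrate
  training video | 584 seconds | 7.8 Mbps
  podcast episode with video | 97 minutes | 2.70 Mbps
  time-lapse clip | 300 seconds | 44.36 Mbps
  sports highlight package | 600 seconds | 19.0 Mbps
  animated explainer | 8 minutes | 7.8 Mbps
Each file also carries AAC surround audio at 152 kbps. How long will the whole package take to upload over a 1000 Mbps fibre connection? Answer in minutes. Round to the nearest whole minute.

Audio: 152 kbps = 0.152 Mbps.
training video: 7.952 Mbps × 584 s = 4644.0 Mb
podcast episode with video: 2.852 Mbps × 5820 s = 16598.6 Mb
time-lapse clip: 44.512 Mbps × 300 s = 13353.6 Mb
sports highlight package: 19.152 Mbps × 600 s = 11491.2 Mb
animated explainer: 7.952 Mbps × 480 s = 3817.0 Mb
Total: 49904.4 Mb = 6238.0 MB.
At 1000 Mbps: 49904.4 / 1000 = 50 s ≈ 0.832 minutes.

1 minutes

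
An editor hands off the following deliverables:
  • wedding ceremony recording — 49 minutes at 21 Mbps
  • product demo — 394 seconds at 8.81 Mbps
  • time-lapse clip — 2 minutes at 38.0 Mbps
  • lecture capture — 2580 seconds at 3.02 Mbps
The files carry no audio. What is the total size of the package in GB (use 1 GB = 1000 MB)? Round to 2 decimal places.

wedding ceremony recording: 21.000 Mbps × 2940 s = 61740.0 Mb
product demo: 8.810 Mbps × 394 s = 3471.1 Mb
time-lapse clip: 38.000 Mbps × 120 s = 4560.0 Mb
lecture capture: 3.020 Mbps × 2580 s = 7791.6 Mb
Total: 77562.7 Mb = 9695.3 MB.
= 9.695 GB.

9.70 GB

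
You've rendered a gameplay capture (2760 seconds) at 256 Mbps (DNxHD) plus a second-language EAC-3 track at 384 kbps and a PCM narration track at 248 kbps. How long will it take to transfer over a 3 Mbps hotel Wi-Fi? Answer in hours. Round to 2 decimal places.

65.58 hours

Audio total: 384 + 248 = 632 kbps = 0.632 Mbps.
Total bitrate: 256.632 Mbps.
File: 256.632 Mbps × 2760 s = 708304.3 Mb.
At 3 Mbps: 708304.3 / 3 = 236101.4 s ≈ 65.6 hours.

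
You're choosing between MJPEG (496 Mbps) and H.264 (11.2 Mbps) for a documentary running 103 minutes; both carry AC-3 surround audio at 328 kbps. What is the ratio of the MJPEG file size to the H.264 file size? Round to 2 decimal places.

43.05

103 min = 6180 s
Audio: 328 kbps = 0.328 Mbps.
MJPEG: 496.328 Mbps × 6180 s = 3067307.0 Mb = 357.082 GiB.
H.264: 11.528 Mbps × 6180 s = 71243.0 Mb = 8.294 GiB.
Ratio: 357.082 / 8.294 = 43.054.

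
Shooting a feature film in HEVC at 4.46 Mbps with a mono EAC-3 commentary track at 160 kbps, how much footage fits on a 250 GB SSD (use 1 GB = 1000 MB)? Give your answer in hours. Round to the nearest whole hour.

Audio: 160 kbps = 0.160 Mbps.
Total bitrate: 4.46 + 0.160 = 4.620 Mbps.
Capacity: 250 GB = 2,000,000 Mb.
Recording time: 2,000,000 / 4.620 = 432,900 s ≈ 120 hours.

120 hours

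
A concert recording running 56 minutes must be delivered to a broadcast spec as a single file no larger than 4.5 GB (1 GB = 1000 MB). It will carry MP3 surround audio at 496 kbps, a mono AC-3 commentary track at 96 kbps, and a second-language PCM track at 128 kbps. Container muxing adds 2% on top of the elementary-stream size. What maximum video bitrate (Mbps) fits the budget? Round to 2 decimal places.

Budget: 4.5 GB = 36000.0 Mb.
Stream payload after overhead: 36000.0 / 1.02 = 35294.1 Mb.
56 min = 3360 s
Total bitrate budget: 35294.1 Mb / 3360 s = 10.504 Mbps.
Audio total: 496 + 96 + 128 = 720 kbps = 0.720 Mbps.
Video: 10.504 − 0.720 = 9.784 Mbps.

9.78 Mbps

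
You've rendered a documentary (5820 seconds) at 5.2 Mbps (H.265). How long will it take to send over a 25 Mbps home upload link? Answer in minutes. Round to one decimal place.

20.2 minutes

File: 5.200 Mbps × 5820 s = 30264.0 Mb.
At 25 Mbps: 30264.0 / 25 = 1210.6 s ≈ 20.2 minutes.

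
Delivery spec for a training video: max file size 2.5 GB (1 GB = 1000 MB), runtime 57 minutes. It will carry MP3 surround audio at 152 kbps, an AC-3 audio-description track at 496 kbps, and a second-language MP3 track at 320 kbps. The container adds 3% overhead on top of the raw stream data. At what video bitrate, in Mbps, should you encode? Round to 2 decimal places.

4.71 Mbps

Budget: 2.5 GB = 20000.0 Mb.
Stream payload after overhead: 20000.0 / 1.03 = 19417.5 Mb.
57 min = 3420 s
Total bitrate budget: 19417.5 Mb / 3420 s = 5.678 Mbps.
Audio total: 152 + 496 + 320 = 968 kbps = 0.968 Mbps.
Video: 5.678 − 0.968 = 4.710 Mbps.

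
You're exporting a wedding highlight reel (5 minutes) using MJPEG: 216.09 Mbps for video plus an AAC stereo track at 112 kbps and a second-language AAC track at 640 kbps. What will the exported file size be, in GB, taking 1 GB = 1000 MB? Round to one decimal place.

5 min = 300 s
Audio total: 112 + 640 = 752 kbps = 0.752 Mbps.
Total bitrate: 216.09 + 0.752 = 216.842 Mbps.
Stream data: 216.842 Mbps × 300 s = 65052.6 Mb.
65,053 Mb ÷ 8 = 8,132 MB → 8.132 GB.

8.1 GB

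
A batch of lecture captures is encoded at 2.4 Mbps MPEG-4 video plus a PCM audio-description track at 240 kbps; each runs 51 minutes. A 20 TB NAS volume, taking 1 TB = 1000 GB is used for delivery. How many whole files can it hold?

51 min = 3060 s
Audio: 240 kbps = 0.240 Mbps.
Total bitrate: 2.640 Mbps.
Per item: 2.640 Mbps × 3060 s = 8,078 Mb = 1,010 MB.
Capacity: 20 TB = 160,000,000 Mb; 19805.90 items → 19805 complete.

19805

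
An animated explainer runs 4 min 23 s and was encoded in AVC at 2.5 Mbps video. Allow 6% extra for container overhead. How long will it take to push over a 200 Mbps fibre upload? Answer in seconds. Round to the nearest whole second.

4 min 23 s = 263 s
File: 2.500 Mbps × 263 s = 657.5 Mb.
With 6% container overhead: ×1.06. → 697.0 Mb.
At 200 Mbps: 697.0 / 200 = 3.5 s ≈ 3.48 seconds.

3 seconds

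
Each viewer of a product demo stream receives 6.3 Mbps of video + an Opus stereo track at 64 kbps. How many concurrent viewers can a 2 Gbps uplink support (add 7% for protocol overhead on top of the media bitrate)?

Audio: 64 kbps = 0.064 Mbps.
Per-viewer media rate: 6.364 Mbps.
On the wire with 7% overhead: 6.809 Mbps.
2 Gbps = 2,000 Mbps; 2,000 / 6.809 = 293.71 → 293 viewers.

293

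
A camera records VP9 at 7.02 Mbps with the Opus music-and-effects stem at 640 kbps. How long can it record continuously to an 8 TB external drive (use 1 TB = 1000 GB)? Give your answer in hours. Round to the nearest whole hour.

Audio: 640 kbps = 0.640 Mbps.
Total bitrate: 7.02 + 0.640 = 7.660 Mbps.
Capacity: 8 TB = 64,000,000 Mb.
Recording time: 64,000,000 / 7.660 = 8,355,091 s ≈ 2,321 hours.

2321 hours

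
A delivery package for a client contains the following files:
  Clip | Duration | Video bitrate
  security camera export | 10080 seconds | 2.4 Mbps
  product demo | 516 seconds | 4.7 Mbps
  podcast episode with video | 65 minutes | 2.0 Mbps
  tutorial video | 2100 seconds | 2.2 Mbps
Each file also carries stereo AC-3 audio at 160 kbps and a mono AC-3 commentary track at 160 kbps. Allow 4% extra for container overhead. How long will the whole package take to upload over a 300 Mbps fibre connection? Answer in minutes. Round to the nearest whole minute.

Audio total: 160 + 160 = 320 kbps = 0.320 Mbps.
security camera export: 2.720 Mbps × 10080 s × 1.04 = 28514.3 Mb
product demo: 5.020 Mbps × 516 s × 1.04 = 2693.9 Mb
podcast episode with video: 2.320 Mbps × 3900 s × 1.04 = 9409.9 Mb
tutorial video: 2.520 Mbps × 2100 s × 1.04 = 5503.7 Mb
Total: 46121.8 Mb = 5765.2 MB.
At 300 Mbps: 46121.8 / 300 = 154 s ≈ 2.56 minutes.

3 minutes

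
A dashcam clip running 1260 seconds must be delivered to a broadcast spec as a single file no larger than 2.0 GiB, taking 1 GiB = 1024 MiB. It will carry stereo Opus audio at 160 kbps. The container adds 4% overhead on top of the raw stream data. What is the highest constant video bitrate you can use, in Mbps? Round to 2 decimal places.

Budget: 2.0 GiB = 17179.9 Mb.
Stream payload after overhead: 17179.9 / 1.04 = 16519.1 Mb.
Total bitrate budget: 16519.1 Mb / 1260 s = 13.110 Mbps.
Audio: 160 kbps = 0.160 Mbps.
Video: 13.110 − 0.160 = 12.950 Mbps.

12.95 Mbps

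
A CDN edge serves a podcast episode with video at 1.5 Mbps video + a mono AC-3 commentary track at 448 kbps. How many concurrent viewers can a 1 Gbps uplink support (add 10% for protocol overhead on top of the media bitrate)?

466

Audio: 448 kbps = 0.448 Mbps.
Per-viewer media rate: 1.948 Mbps.
On the wire with 10% overhead: 2.143 Mbps.
1 Gbps = 1,000 Mbps; 1,000 / 2.143 = 466.68 → 466 viewers.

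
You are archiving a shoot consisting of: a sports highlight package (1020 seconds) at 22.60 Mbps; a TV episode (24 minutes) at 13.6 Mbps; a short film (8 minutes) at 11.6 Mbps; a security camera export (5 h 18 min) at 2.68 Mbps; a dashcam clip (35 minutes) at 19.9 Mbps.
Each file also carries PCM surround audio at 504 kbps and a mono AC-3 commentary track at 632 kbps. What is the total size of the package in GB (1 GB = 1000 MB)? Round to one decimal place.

21.1 GB

Audio total: 504 + 632 = 1136 kbps = 1.136 Mbps.
sports highlight package: 23.736 Mbps × 1020 s = 24210.7 Mb
TV episode: 14.736 Mbps × 1440 s = 21219.8 Mb
short film: 12.736 Mbps × 480 s = 6113.3 Mb
security camera export: 3.816 Mbps × 19080 s = 72809.3 Mb
dashcam clip: 21.036 Mbps × 2100 s = 44175.6 Mb
Total: 168528.7 Mb = 21066.1 MB.
= 21.07 GB.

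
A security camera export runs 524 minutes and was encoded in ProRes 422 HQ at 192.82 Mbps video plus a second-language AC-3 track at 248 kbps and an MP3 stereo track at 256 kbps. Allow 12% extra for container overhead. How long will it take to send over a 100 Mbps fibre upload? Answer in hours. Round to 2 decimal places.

524 min = 31440 s
Audio total: 248 + 256 = 504 kbps = 0.504 Mbps.
Total bitrate: 193.324 Mbps.
File: 193.324 Mbps × 31440 s = 6078106.6 Mb.
With 12% container overhead: ×1.12. → 6807479.3 Mb.
At 100 Mbps: 6807479.3 / 100 = 68074.8 s ≈ 18.9 hours.

18.91 hours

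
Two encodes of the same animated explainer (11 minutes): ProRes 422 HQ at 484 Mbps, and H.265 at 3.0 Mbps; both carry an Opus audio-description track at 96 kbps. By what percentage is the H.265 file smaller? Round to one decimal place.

11 min = 660 s
Audio: 96 kbps = 0.096 Mbps.
ProRes 422 HQ: 484.096 Mbps × 660 s = 319503.4 Mb = 39.938 GB.
H.265: 3.096 Mbps × 660 s = 2043.4 Mb = 0.255 GB.
Reduction: (1 − 0.255/39.938) × 100 = 99.36%.

99.4%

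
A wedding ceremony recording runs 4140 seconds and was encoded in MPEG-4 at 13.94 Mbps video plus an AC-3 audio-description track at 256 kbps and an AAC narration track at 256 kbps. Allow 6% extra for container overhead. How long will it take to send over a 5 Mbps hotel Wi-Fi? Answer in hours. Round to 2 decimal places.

Audio total: 256 + 256 = 512 kbps = 0.512 Mbps.
Total bitrate: 14.452 Mbps.
File: 14.452 Mbps × 4140 s = 59831.3 Mb.
With 6% container overhead: ×1.06. → 63421.2 Mb.
At 5 Mbps: 63421.2 / 5 = 12684.2 s ≈ 3.52 hours.

3.52 hours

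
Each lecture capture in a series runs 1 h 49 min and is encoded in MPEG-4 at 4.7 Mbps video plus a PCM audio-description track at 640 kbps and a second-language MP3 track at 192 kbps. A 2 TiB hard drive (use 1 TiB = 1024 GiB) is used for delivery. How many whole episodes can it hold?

1 h 49 min = 109 min = 6540 s
Audio total: 640 + 192 = 832 kbps = 0.832 Mbps.
Total bitrate: 5.532 Mbps.
Per item: 5.532 Mbps × 6540 s = 36,179 Mb = 4,522 MB.
Capacity: 2 TiB = 17,592,186 Mb; 486.25 items → 486 complete.

486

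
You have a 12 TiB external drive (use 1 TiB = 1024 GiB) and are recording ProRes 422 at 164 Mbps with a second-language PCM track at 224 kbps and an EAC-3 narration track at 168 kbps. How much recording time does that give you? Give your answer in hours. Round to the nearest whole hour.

178 hours

Audio total: 224 + 168 = 392 kbps = 0.392 Mbps.
Total bitrate: 164 + 0.392 = 164.392 Mbps.
Capacity: 12 TiB = 105,553,116 Mb.
Recording time: 105,553,116 / 164.392 = 642,082 s ≈ 178 hours.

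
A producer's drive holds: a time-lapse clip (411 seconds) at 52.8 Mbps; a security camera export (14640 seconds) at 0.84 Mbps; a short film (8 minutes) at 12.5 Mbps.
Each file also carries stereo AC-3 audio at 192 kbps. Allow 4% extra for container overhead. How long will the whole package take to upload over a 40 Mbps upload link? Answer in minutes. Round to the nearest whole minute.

19 minutes

Audio: 192 kbps = 0.192 Mbps.
time-lapse clip: 52.992 Mbps × 411 s × 1.04 = 22650.9 Mb
security camera export: 1.032 Mbps × 14640 s × 1.04 = 15712.8 Mb
short film: 12.692 Mbps × 480 s × 1.04 = 6335.8 Mb
Total: 44699.6 Mb = 5587.4 MB.
At 40 Mbps: 44699.6 / 40 = 1117 s ≈ 18.6 minutes.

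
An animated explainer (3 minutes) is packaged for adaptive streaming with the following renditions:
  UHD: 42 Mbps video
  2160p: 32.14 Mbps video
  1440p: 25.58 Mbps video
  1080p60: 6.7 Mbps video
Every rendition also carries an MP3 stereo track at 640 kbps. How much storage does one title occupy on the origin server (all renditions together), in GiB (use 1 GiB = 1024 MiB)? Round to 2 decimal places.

3 min = 180 s
Audio: 640 kbps = 0.640 Mbps.
Sum of rendition bitrates: (42+0.640) + (32.14+0.640) + (25.58+0.640) + (6.7+0.640) = 108.980 Mbps.
× 180 s = 19,616 Mb = 2,452 MB = 2.284 GiB.

2.28 GiB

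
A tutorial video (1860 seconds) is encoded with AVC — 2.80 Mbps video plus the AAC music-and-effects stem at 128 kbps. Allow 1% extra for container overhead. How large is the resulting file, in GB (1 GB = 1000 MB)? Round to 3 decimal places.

0.688 GB

Audio: 128 kbps = 0.128 Mbps.
Total bitrate: 2.80 + 0.128 = 2.928 Mbps.
Stream data: 2.928 Mbps × 1860 s = 5446.1 Mb.
With 1% container overhead: ×1.01.
5,501 Mb ÷ 8 = 687.6 MB → 0.6876 GB.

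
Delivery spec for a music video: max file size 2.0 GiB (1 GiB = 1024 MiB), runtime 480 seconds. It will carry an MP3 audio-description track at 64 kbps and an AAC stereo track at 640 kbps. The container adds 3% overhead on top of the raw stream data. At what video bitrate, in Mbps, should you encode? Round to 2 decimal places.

Budget: 2.0 GiB = 17179.9 Mb.
Stream payload after overhead: 17179.9 / 1.03 = 16679.5 Mb.
Total bitrate budget: 16679.5 Mb / 480 s = 34.749 Mbps.
Audio total: 64 + 640 = 704 kbps = 0.704 Mbps.
Video: 34.749 − 0.704 = 34.045 Mbps.

34.04 Mbps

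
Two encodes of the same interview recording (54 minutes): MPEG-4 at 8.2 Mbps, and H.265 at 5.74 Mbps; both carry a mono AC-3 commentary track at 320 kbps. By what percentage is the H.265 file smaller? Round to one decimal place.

28.9%

54 min = 3240 s
Audio: 320 kbps = 0.320 Mbps.
MPEG-4: 8.520 Mbps × 3240 s = 27604.8 Mb = 3.214 GiB.
H.265: 6.060 Mbps × 3240 s = 19634.4 Mb = 2.286 GiB.
Reduction: (1 − 2.286/3.214) × 100 = 28.87%.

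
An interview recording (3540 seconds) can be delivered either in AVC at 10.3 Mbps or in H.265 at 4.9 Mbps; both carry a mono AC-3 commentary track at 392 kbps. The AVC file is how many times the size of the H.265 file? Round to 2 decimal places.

Audio: 392 kbps = 0.392 Mbps.
AVC: 10.692 Mbps × 3540 s = 37849.7 Mb = 4.731 GB.
H.265: 5.292 Mbps × 3540 s = 18733.7 Mb = 2.342 GB.
Ratio: 4.731 / 2.342 = 2.020.

2.02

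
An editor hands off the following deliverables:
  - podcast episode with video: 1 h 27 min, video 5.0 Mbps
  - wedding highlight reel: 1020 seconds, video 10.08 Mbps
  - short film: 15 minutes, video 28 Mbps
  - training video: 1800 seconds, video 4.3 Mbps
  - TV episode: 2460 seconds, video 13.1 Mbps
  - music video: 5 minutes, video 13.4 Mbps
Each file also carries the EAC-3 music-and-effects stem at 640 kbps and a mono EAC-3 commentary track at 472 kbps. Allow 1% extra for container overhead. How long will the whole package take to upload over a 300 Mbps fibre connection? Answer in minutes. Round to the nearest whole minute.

7 minutes

Audio total: 640 + 472 = 1112 kbps = 1.112 Mbps.
podcast episode with video: 6.112 Mbps × 5220 s × 1.01 = 32223.7 Mb
wedding highlight reel: 11.192 Mbps × 1020 s × 1.01 = 11530.0 Mb
short film: 29.112 Mbps × 900 s × 1.01 = 26462.8 Mb
training video: 5.412 Mbps × 1800 s × 1.01 = 9839.0 Mb
TV episode: 14.212 Mbps × 2460 s × 1.01 = 35311.1 Mb
music video: 14.512 Mbps × 300 s × 1.01 = 4397.1 Mb
Total: 119763.8 Mb = 14970.5 MB.
At 300 Mbps: 119763.8 / 300 = 399 s ≈ 6.65 minutes.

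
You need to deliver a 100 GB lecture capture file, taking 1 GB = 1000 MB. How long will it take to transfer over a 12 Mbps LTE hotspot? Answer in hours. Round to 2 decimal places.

18.52 hours

File: 100 GB = 800000.0 Mb.
At 12 Mbps: 800000.0 / 12 = 66666.7 s ≈ 18.5 hours.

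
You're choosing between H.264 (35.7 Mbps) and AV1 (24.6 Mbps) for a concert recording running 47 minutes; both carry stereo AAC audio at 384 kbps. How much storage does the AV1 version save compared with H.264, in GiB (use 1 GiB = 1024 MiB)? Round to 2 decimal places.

3.64 GiB

47 min = 2820 s
Audio: 384 kbps = 0.384 Mbps.
H.264: 36.084 Mbps × 2820 s = 101756.9 Mb = 11.846 GiB.
AV1: 24.984 Mbps × 2820 s = 70454.9 Mb = 8.202 GiB.
Saving: 11.846 − 8.202 = 3.644 GiB.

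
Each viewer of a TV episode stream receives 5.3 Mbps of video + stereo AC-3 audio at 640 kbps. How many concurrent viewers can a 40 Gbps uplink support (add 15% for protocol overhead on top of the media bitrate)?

Audio: 640 kbps = 0.640 Mbps.
Per-viewer media rate: 5.940 Mbps.
On the wire with 15% overhead: 6.831 Mbps.
40 Gbps = 40,000 Mbps; 40,000 / 6.831 = 5855.66 → 5855 viewers.

5855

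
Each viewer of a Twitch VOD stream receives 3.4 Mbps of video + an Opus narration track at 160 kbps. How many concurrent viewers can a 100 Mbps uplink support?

28

Audio: 160 kbps = 0.160 Mbps.
Per-viewer media rate: 3.560 Mbps.
100 Mbps = 100.0 Mbps; 100.0 / 3.560 = 28.09 → 28 viewers.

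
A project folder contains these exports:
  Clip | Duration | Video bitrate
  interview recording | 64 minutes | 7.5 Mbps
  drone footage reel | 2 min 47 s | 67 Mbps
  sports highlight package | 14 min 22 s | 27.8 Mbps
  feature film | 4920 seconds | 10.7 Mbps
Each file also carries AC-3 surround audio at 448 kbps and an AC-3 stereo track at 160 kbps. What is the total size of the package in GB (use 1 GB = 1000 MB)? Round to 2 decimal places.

Audio total: 448 + 160 = 608 kbps = 0.608 Mbps.
interview recording: 8.108 Mbps × 3840 s = 31134.7 Mb
drone footage reel: 67.608 Mbps × 167 s = 11290.5 Mb
sports highlight package: 28.408 Mbps × 862 s = 24487.7 Mb
feature film: 11.308 Mbps × 4920 s = 55635.4 Mb
Total: 122548.3 Mb = 15318.5 MB.
= 15.32 GB.

15.32 GB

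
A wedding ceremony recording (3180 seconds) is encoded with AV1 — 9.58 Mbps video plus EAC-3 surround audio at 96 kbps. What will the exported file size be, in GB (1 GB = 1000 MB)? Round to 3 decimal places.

Audio: 96 kbps = 0.096 Mbps.
Total bitrate: 9.58 + 0.096 = 9.676 Mbps.
Stream data: 9.676 Mbps × 3180 s = 30769.7 Mb.
30,770 Mb ÷ 8 = 3,846 MB → 3.846 GB.

3.846 GB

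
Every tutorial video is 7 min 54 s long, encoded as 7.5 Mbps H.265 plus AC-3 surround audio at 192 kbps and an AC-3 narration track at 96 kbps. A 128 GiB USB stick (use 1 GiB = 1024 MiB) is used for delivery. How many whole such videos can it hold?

7 min 54 s = 474 s
Audio total: 192 + 96 = 288 kbps = 0.288 Mbps.
Total bitrate: 7.788 Mbps.
Per item: 7.788 Mbps × 474 s = 3,692 Mb = 461.4 MB.
Capacity: 128 GiB = 1,099,512 Mb; 297.85 items → 297 complete.

297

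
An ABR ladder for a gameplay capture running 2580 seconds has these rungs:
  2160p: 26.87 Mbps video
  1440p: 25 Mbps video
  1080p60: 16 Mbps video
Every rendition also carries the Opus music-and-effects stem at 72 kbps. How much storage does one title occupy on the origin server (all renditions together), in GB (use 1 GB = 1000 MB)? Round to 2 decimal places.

Audio: 72 kbps = 0.072 Mbps.
Sum of rendition bitrates: (26.87+0.072) + (25+0.072) + (16+0.072) = 68.086 Mbps.
× 2580 s = 175,662 Mb = 21,958 MB = 21.96 GB.

21.96 GB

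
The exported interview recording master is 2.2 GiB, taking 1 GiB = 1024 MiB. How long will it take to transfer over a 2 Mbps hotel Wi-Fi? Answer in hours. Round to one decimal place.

File: 2.2 GiB = 18897.9 Mb.
At 2 Mbps: 18897.9 / 2 = 9448.9 s ≈ 2.62 hours.

2.6 hours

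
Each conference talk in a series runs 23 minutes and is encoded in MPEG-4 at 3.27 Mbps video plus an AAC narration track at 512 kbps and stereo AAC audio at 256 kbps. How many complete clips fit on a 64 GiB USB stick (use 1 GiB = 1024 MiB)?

23 min = 1380 s
Audio total: 512 + 256 = 768 kbps = 0.768 Mbps.
Total bitrate: 4.038 Mbps.
Per item: 4.038 Mbps × 1380 s = 5,572 Mb = 696.6 MB.
Capacity: 64 GiB = 549,756 Mb; 98.66 items → 98 complete.

98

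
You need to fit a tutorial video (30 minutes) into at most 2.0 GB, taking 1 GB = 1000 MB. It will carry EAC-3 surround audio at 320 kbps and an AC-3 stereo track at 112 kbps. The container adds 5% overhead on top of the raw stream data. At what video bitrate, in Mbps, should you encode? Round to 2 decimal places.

8.03 Mbps

Budget: 2.0 GB = 16000.0 Mb.
Stream payload after overhead: 16000.0 / 1.05 = 15238.1 Mb.
30 min = 1800 s
Total bitrate budget: 15238.1 Mb / 1800 s = 8.466 Mbps.
Audio total: 320 + 112 = 432 kbps = 0.432 Mbps.
Video: 8.466 − 0.432 = 8.034 Mbps.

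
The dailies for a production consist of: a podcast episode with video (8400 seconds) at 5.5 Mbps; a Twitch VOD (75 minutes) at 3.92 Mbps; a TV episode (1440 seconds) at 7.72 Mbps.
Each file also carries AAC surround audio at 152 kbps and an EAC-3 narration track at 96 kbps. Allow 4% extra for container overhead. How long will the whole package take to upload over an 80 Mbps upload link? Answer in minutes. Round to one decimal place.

17.0 minutes

Audio total: 152 + 96 = 248 kbps = 0.248 Mbps.
podcast episode with video: 5.748 Mbps × 8400 s × 1.04 = 50214.5 Mb
Twitch VOD: 4.168 Mbps × 4500 s × 1.04 = 19506.2 Mb
TV episode: 7.968 Mbps × 1440 s × 1.04 = 11932.9 Mb
Total: 81653.6 Mb = 10206.7 MB.
At 80 Mbps: 81653.6 / 80 = 1021 s ≈ 17 minutes.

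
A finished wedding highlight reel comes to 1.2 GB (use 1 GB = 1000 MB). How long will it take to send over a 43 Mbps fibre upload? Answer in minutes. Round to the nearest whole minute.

File: 1.2 GB = 9600.0 Mb.
At 43 Mbps: 9600.0 / 43 = 223.3 s ≈ 3.72 minutes.

4 minutes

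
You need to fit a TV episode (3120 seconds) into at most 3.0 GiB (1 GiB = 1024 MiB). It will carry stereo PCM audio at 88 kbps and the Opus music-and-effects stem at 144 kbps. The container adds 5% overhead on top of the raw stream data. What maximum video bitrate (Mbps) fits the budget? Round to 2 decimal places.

7.63 Mbps

Budget: 3.0 GiB = 25769.8 Mb.
Stream payload after overhead: 25769.8 / 1.05 = 24542.7 Mb.
Total bitrate budget: 24542.7 Mb / 3120 s = 7.866 Mbps.
Audio total: 88 + 144 = 232 kbps = 0.232 Mbps.
Video: 7.866 − 0.232 = 7.634 Mbps.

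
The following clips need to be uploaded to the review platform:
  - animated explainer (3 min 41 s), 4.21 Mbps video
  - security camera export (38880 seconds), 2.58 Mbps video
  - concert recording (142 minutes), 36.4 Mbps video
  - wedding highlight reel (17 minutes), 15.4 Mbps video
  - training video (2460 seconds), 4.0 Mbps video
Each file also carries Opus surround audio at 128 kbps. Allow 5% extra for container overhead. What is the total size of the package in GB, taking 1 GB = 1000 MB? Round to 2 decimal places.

Audio: 128 kbps = 0.128 Mbps.
animated explainer: 4.338 Mbps × 221 s × 1.05 = 1006.6 Mb
security camera export: 2.708 Mbps × 38880 s × 1.05 = 110551.4 Mb
concert recording: 36.528 Mbps × 8520 s × 1.05 = 326779.5 Mb
wedding highlight reel: 15.528 Mbps × 1020 s × 1.05 = 16630.5 Mb
training video: 4.128 Mbps × 2460 s × 1.05 = 10662.6 Mb
Total: 465630.6 Mb = 58203.8 MB.
= 58.20 GB.

58.20 GB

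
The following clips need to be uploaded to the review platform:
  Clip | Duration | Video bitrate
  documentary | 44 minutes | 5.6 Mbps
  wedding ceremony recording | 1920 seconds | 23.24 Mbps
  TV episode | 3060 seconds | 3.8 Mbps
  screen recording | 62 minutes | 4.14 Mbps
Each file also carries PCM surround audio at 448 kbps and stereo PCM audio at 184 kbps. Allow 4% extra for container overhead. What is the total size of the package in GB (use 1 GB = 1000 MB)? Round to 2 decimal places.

Audio total: 448 + 184 = 632 kbps = 0.632 Mbps.
documentary: 6.232 Mbps × 2640 s × 1.04 = 17110.6 Mb
wedding ceremony recording: 23.872 Mbps × 1920 s × 1.04 = 47667.6 Mb
TV episode: 4.432 Mbps × 3060 s × 1.04 = 14104.4 Mb
screen recording: 4.772 Mbps × 3720 s × 1.04 = 18461.9 Mb
Total: 97344.5 Mb = 12168.1 MB.
= 12.17 GB.

12.17 GB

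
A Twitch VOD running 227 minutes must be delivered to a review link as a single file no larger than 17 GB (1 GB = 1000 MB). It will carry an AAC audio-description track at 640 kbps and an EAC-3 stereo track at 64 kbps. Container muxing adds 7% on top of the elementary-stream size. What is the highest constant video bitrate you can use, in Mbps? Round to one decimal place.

Budget: 17 GB = 136000.0 Mb.
Stream payload after overhead: 136000.0 / 1.07 = 127102.8 Mb.
227 min = 13620 s
Total bitrate budget: 127102.8 Mb / 13620 s = 9.332 Mbps.
Audio total: 640 + 64 = 704 kbps = 0.704 Mbps.
Video: 9.332 − 0.704 = 8.628 Mbps.

8.6 Mbps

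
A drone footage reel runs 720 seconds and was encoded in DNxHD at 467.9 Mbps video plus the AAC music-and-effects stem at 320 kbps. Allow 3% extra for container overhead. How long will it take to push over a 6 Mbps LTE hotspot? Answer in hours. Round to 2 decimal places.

Audio: 320 kbps = 0.320 Mbps.
Total bitrate: 468.220 Mbps.
File: 468.220 Mbps × 720 s = 337118.4 Mb.
With 3% container overhead: ×1.03. → 347232.0 Mb.
At 6 Mbps: 347232.0 / 6 = 57872.0 s ≈ 16.1 hours.

16.08 hours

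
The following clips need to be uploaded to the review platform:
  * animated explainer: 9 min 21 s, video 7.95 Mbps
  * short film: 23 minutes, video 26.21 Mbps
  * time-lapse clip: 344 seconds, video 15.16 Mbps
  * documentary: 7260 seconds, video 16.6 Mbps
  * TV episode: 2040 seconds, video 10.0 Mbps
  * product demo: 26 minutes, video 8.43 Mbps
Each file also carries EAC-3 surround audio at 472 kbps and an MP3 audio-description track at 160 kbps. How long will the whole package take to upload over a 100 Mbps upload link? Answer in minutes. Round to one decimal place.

Audio total: 472 + 160 = 632 kbps = 0.632 Mbps.
animated explainer: 8.582 Mbps × 561 s = 4814.5 Mb
short film: 26.842 Mbps × 1380 s = 37042.0 Mb
time-lapse clip: 15.792 Mbps × 344 s = 5432.4 Mb
documentary: 17.232 Mbps × 7260 s = 125104.3 Mb
TV episode: 10.632 Mbps × 2040 s = 21689.3 Mb
product demo: 9.062 Mbps × 1560 s = 14136.7 Mb
Total: 208219.2 Mb = 26027.4 MB.
At 100 Mbps: 208219.2 / 100 = 2082 s ≈ 34.7 minutes.

34.7 minutes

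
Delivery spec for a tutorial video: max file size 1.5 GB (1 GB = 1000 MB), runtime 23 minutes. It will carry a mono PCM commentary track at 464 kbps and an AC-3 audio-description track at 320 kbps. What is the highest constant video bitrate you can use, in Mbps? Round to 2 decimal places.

7.91 Mbps

Budget: 1.5 GB = 12000.0 Mb.
23 min = 1380 s
Total bitrate budget: 12000.0 Mb / 1380 s = 8.696 Mbps.
Audio total: 464 + 320 = 784 kbps = 0.784 Mbps.
Video: 8.696 − 0.784 = 7.912 Mbps.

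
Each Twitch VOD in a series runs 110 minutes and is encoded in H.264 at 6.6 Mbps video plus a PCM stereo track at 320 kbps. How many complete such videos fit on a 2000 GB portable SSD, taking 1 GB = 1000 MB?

350

110 min = 6600 s
Audio: 320 kbps = 0.320 Mbps.
Total bitrate: 6.920 Mbps.
Per item: 6.920 Mbps × 6600 s = 45,672 Mb = 5,709 MB.
Capacity: 2000 GB = 16,000,000 Mb; 350.32 items → 350 complete.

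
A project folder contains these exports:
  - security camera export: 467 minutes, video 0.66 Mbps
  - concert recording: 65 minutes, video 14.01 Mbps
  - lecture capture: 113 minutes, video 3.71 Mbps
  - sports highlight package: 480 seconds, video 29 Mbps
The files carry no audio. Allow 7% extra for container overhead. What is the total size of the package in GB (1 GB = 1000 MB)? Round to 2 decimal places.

security camera export: 0.660 Mbps × 28020 s × 1.07 = 19787.7 Mb
concert recording: 14.010 Mbps × 3900 s × 1.07 = 58463.7 Mb
lecture capture: 3.710 Mbps × 6780 s × 1.07 = 26914.6 Mb
sports highlight package: 29.000 Mbps × 480 s × 1.07 = 14894.4 Mb
Total: 120060.4 Mb = 15007.6 MB.
= 15.01 GB.

15.01 GB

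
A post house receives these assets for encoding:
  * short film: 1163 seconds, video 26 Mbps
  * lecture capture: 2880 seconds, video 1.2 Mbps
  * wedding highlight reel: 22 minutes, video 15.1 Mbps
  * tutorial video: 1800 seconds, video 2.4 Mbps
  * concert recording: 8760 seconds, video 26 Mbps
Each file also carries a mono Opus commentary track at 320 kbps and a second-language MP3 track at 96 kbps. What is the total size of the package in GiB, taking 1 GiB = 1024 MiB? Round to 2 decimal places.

34.03 GiB

Audio total: 320 + 96 = 416 kbps = 0.416 Mbps.
short film: 26.416 Mbps × 1163 s = 30721.8 Mb
lecture capture: 1.616 Mbps × 2880 s = 4654.1 Mb
wedding highlight reel: 15.516 Mbps × 1320 s = 20481.1 Mb
tutorial video: 2.816 Mbps × 1800 s = 5068.8 Mb
concert recording: 26.416 Mbps × 8760 s = 231404.2 Mb
Total: 292330.0 Mb = 36541.2 MB.
= 34.03 GiB.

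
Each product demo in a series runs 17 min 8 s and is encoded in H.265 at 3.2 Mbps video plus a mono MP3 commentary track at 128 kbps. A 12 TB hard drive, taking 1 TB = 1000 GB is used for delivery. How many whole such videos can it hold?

28060

17 min 8 s = 1028 s
Audio: 128 kbps = 0.128 Mbps.
Total bitrate: 3.328 Mbps.
Per item: 3.328 Mbps × 1028 s = 3,421 Mb = 427.6 MB.
Capacity: 12 TB = 96,000,000 Mb; 28060.46 items → 28060 complete.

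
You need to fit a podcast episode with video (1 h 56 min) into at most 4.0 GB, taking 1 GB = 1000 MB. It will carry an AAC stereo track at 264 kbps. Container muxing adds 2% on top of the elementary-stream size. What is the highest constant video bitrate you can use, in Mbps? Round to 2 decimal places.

4.24 Mbps

Budget: 4.0 GB = 32000.0 Mb.
Stream payload after overhead: 32000.0 / 1.02 = 31372.5 Mb.
1 h 56 min = 116 min = 6960 s
Total bitrate budget: 31372.5 Mb / 6960 s = 4.508 Mbps.
Audio: 264 kbps = 0.264 Mbps.
Video: 4.508 − 0.264 = 4.244 Mbps.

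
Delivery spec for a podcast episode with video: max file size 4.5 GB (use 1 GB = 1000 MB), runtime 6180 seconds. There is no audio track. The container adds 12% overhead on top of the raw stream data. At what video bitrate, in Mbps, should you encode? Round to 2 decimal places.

5.20 Mbps

Budget: 4.5 GB = 36000.0 Mb.
Stream payload after overhead: 36000.0 / 1.12 = 32142.9 Mb.
Total bitrate budget: 32142.9 Mb / 6180 s = 5.201 Mbps.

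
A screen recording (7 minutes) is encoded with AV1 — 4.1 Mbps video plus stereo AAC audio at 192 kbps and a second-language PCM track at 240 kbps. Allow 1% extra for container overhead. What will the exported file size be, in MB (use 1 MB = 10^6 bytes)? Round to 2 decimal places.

7 min = 420 s
Audio total: 192 + 240 = 432 kbps = 0.432 Mbps.
Total bitrate: 4.1 + 0.432 = 4.532 Mbps.
Stream data: 4.532 Mbps × 420 s = 1903.4 Mb.
With 1% container overhead: ×1.01.
1,922 Mb ÷ 8 = 240.3 MB → 240.3 MB.

240.31 MB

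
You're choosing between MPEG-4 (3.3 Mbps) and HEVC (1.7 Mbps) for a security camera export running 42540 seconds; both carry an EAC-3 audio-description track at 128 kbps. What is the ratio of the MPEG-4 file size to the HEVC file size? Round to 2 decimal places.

Audio: 128 kbps = 0.128 Mbps.
MPEG-4: 3.428 Mbps × 42540 s = 145827.1 Mb = 16.977 GiB.
HEVC: 1.828 Mbps × 42540 s = 77763.1 Mb = 9.053 GiB.
Ratio: 16.977 / 9.053 = 1.875.

1.88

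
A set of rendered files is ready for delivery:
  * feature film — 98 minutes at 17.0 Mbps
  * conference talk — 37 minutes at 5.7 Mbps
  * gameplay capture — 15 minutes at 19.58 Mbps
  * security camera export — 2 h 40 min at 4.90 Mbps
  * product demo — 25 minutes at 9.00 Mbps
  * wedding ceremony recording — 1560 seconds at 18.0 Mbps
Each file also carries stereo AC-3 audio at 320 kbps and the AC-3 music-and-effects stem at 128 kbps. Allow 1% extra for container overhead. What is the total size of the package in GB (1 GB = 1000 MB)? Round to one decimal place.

28.9 GB

Audio total: 320 + 128 = 448 kbps = 0.448 Mbps.
feature film: 17.448 Mbps × 5880 s × 1.01 = 103620.2 Mb
conference talk: 6.148 Mbps × 2220 s × 1.01 = 13785.0 Mb
gameplay capture: 20.028 Mbps × 900 s × 1.01 = 18205.5 Mb
security camera export: 5.348 Mbps × 9600 s × 1.01 = 51854.2 Mb
product demo: 9.448 Mbps × 1500 s × 1.01 = 14313.7 Mb
wedding ceremony recording: 18.448 Mbps × 1560 s × 1.01 = 29066.7 Mb
Total: 230845.3 Mb = 28855.7 MB.
= 28.86 GB.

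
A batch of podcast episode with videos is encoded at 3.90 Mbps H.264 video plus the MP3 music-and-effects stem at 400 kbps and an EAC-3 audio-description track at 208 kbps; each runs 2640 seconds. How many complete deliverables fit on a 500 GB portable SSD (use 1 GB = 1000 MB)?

336

Audio total: 400 + 208 = 608 kbps = 0.608 Mbps.
Total bitrate: 4.508 Mbps.
Per item: 4.508 Mbps × 2640 s = 11,901 Mb = 1,488 MB.
Capacity: 500 GB = 4,000,000 Mb; 336.10 items → 336 complete.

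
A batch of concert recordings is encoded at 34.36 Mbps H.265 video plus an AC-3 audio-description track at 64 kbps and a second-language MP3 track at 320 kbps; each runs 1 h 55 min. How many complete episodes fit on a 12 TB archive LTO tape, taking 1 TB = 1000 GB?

400

1 h 55 min = 115 min = 6900 s
Audio total: 64 + 320 = 384 kbps = 0.384 Mbps.
Total bitrate: 34.744 Mbps.
Per item: 34.744 Mbps × 6900 s = 239,734 Mb = 29,967 MB.
Capacity: 12 TB = 96,000,000 Mb; 400.44 items → 400 complete.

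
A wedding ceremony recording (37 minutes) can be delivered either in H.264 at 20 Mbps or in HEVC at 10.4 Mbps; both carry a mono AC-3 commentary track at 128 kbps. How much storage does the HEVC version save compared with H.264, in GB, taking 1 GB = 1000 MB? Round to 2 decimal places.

37 min = 2220 s
Audio: 128 kbps = 0.128 Mbps.
H.264: 20.128 Mbps × 2220 s = 44684.2 Mb = 5.586 GB.
HEVC: 10.528 Mbps × 2220 s = 23372.2 Mb = 2.922 GB.
Saving: 5.586 − 2.922 = 2.664 GB.

2.66 GB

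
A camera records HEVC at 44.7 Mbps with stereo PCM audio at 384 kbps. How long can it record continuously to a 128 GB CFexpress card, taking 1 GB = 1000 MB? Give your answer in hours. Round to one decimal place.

6.3 hours

Audio: 384 kbps = 0.384 Mbps.
Total bitrate: 44.7 + 0.384 = 45.084 Mbps.
Capacity: 128 GB = 1,024,000 Mb.
Recording time: 1,024,000 / 45.084 = 22,713 s ≈ 6.31 hours.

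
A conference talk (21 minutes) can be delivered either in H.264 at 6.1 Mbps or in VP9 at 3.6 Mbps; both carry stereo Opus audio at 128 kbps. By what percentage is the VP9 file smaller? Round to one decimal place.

40.1%

21 min = 1260 s
Audio: 128 kbps = 0.128 Mbps.
H.264: 6.228 Mbps × 1260 s = 7847.3 Mb = 0.914 GiB.
VP9: 3.728 Mbps × 1260 s = 4697.3 Mb = 0.547 GiB.
Reduction: (1 − 0.547/0.914) × 100 = 40.14%.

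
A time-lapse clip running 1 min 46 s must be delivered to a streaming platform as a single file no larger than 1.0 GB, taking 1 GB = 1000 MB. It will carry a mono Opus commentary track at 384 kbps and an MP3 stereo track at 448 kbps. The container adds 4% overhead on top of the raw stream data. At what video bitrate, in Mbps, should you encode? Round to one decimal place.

Budget: 1.0 GB = 8000.0 Mb.
Stream payload after overhead: 8000.0 / 1.04 = 7692.3 Mb.
1 min 46 s = 106 s
Total bitrate budget: 7692.3 Mb / 106 s = 72.569 Mbps.
Audio total: 384 + 448 = 832 kbps = 0.832 Mbps.
Video: 72.569 − 0.832 = 71.737 Mbps.

71.7 Mbps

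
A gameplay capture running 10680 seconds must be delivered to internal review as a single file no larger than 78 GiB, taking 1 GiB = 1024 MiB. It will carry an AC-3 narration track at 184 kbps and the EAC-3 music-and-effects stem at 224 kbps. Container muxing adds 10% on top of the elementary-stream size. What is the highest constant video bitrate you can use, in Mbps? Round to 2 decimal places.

Budget: 78 GiB = 670014.9 Mb.
Stream payload after overhead: 670014.9 / 1.10 = 609104.5 Mb.
Total bitrate budget: 609104.5 Mb / 10680 s = 57.032 Mbps.
Audio total: 184 + 224 = 408 kbps = 0.408 Mbps.
Video: 57.032 − 0.408 = 56.624 Mbps.

56.62 Mbps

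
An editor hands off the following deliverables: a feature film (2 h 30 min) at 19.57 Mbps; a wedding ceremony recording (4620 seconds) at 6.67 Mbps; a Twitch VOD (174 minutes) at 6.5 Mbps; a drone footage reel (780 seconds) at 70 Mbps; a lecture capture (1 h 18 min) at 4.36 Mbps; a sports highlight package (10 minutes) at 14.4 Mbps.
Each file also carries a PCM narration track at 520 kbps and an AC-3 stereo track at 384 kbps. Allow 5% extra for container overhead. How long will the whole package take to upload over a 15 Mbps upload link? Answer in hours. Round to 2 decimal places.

7.50 hours

Audio total: 520 + 384 = 904 kbps = 0.904 Mbps.
feature film: 20.474 Mbps × 9000 s × 1.05 = 193479.3 Mb
wedding ceremony recording: 7.574 Mbps × 4620 s × 1.05 = 36741.5 Mb
Twitch VOD: 7.404 Mbps × 10440 s × 1.05 = 81162.6 Mb
drone footage reel: 70.904 Mbps × 780 s × 1.05 = 58070.4 Mb
lecture capture: 5.264 Mbps × 4680 s × 1.05 = 25867.3 Mb
sports highlight package: 15.304 Mbps × 600 s × 1.05 = 9641.5 Mb
Total: 404962.6 Mb = 50620.3 MB.
At 15 Mbps: 404962.6 / 15 = 26998 s ≈ 7.5 hours.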